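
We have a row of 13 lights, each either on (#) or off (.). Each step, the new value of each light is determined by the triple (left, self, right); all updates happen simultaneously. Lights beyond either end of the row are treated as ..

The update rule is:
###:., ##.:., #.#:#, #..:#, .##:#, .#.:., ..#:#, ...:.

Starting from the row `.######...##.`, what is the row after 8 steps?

#.##.#.#.#.#.

step 1: ##.....#.##.#
step 2: #.#...#.##.#.
step 3: .#.#.#.##.#.#
step 4: #.#.#.##.#.#.
step 5: .#.#.##.#.#.#
step 6: #.#.##.#.#.#.
step 7: .#.##.#.#.#.#
step 8: #.##.#.#.#.#.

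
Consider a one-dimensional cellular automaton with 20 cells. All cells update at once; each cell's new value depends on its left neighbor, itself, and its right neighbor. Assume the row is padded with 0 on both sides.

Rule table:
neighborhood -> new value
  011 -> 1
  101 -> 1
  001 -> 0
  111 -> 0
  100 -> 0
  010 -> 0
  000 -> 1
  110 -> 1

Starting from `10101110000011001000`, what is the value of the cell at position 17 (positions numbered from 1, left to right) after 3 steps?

01011010111011000011
00111101101111011011
10100111111001111111
position 17 holds 1

1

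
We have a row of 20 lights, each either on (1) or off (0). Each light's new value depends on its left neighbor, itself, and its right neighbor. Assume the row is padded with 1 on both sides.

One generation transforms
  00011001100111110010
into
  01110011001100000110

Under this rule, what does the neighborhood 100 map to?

0

At position 0 the neighborhood is 100; the next row has 0 there.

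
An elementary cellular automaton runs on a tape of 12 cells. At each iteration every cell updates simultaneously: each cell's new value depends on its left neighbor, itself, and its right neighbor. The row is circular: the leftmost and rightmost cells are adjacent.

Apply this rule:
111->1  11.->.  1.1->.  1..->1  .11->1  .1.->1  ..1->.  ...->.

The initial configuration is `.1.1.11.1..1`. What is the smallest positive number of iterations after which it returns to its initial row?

2

iteration 1: .1.1.1..11.1
iteration 2: .1.1.11.1..1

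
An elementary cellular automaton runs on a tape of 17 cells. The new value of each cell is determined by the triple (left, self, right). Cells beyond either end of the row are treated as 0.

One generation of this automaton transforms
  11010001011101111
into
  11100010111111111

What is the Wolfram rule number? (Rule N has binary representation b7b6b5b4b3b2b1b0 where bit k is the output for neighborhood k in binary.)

position 10: 111 → 1  (bit 7 = 1)
position 1: 110 → 1  (bit 6 = 1)
position 2: 101 → 1  (bit 5 = 1)
position 4: 100 → 0  (bit 4 = 0)
position 0: 011 → 1  (bit 3 = 1)
position 3: 010 → 0  (bit 2 = 0)
position 6: 001 → 1  (bit 1 = 1)
position 5: 000 → 0  (bit 0 = 0)
bits b7..b0 = 11101010 = 234

234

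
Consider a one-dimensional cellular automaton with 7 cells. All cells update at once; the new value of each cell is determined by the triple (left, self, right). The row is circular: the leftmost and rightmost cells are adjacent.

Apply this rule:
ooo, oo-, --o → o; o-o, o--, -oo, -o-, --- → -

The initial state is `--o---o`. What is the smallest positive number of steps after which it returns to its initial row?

7

step 1: -o---o-
step 2: o---o--
step 3: ---o--o
step 4: --o--o-
step 5: -o--o--
step 6: o--o---
step 7: --o---o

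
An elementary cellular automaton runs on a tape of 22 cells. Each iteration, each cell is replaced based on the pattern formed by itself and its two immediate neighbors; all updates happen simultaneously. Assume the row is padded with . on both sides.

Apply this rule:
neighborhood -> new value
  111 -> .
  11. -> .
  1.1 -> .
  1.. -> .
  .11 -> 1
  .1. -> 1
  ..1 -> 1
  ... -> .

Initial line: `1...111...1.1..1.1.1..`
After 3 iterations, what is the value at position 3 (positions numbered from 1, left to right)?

iteration 1: 1..11....11.1.11.1.1..
iteration 2: 1.11....11..1.1..1.1..
iteration 3: 1.1....11..11.1.11.1..
position 3 holds 1

1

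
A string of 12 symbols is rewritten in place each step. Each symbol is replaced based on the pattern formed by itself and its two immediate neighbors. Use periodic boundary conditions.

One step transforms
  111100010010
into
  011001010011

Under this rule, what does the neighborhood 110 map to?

0

At position 3 the neighborhood is 110; the next row has 0 there.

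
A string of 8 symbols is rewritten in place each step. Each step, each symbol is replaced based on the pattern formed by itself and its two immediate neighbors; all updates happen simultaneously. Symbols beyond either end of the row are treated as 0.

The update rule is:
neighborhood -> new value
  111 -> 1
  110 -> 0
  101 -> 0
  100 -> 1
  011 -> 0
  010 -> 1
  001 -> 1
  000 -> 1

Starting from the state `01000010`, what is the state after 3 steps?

11111111
01111110
10111101

10111101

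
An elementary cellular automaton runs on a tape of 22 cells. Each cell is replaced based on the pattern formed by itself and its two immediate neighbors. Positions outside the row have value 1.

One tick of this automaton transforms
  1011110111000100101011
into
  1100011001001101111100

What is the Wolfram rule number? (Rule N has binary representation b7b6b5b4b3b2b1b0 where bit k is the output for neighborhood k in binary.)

102

position 3: 111 → 0  (bit 7 = 0)
position 0: 110 → 1  (bit 6 = 1)
position 1: 101 → 1  (bit 5 = 1)
position 10: 100 → 0  (bit 4 = 0)
position 2: 011 → 0  (bit 3 = 0)
position 13: 010 → 1  (bit 2 = 1)
position 12: 001 → 1  (bit 1 = 1)
position 11: 000 → 0  (bit 0 = 0)
bits b7..b0 = 01100110 = 102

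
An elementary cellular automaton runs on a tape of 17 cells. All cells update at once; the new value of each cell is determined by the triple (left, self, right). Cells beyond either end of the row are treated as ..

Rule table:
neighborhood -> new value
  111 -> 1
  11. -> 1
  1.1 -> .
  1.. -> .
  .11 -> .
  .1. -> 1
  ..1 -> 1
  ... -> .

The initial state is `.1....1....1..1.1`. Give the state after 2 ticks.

11...11...11.11.1
.1..1.1..1.1..1.1

.1..1.1..1.1..1.1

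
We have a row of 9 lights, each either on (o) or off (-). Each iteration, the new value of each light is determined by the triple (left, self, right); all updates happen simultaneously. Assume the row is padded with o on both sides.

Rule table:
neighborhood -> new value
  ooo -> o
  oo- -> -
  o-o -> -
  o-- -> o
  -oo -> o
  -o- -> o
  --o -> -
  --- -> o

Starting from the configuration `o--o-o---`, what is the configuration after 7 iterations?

-o-o-o-o-

-o-o-ooo-
-o-o-oo--
-o-o-o-o-
-o-o-o-o-  (fixed point — unchanged through iteration 7)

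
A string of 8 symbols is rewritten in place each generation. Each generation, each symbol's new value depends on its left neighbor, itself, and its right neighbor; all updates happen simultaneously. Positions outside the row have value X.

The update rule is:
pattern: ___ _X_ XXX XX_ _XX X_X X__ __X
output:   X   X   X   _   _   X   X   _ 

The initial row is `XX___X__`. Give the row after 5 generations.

X_XX_XX_
_X__X__X
XXX_XX__
XX_X__X_
X_XXX_XX

X_XXX_XX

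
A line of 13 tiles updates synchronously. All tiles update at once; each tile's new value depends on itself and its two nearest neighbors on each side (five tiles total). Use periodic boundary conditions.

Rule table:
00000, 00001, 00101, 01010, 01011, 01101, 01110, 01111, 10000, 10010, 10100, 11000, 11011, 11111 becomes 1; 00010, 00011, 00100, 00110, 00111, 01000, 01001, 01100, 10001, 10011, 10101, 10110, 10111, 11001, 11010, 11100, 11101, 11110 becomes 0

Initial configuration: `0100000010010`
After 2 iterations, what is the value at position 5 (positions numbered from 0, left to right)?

1001111000100
0000100100001
position 5 holds 0

0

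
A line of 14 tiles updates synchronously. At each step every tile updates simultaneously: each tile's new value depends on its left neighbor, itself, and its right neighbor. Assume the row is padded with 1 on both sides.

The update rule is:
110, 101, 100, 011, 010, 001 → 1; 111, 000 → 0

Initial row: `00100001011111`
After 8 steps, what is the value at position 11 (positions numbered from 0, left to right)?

step 1: 11110011110000
step 2: 00011110011001
step 3: 10110011111111
step 4: 11111110000000
step 5: 00000011000001
step 6: 10000111100011
step 7: 11001100110110
step 8: 01111111111111
position 11 holds 1

1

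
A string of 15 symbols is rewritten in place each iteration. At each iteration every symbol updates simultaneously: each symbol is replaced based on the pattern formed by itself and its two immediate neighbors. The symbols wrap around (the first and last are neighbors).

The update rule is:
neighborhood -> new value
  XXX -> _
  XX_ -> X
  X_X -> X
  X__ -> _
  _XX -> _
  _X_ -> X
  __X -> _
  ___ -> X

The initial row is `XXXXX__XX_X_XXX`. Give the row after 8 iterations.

_X__XXX__XXX_XX

____X___XXXX___
XXX_X_X____X_XX
__XXXXX_XX_XX__
X_____XX_XX_X_X
X_XXX__XX_XXXX_
XX__X___XX___XX
_X__X_X__X_X___
_X__XXX__XXX_XX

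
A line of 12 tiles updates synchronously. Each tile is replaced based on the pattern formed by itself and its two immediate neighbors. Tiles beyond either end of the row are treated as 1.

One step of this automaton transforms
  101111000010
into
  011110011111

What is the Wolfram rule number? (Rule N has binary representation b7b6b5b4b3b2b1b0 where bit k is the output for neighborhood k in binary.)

175

position 3: 111 → 1  (bit 7 = 1)
position 0: 110 → 0  (bit 6 = 0)
position 1: 101 → 1  (bit 5 = 1)
position 6: 100 → 0  (bit 4 = 0)
position 2: 011 → 1  (bit 3 = 1)
position 10: 010 → 1  (bit 2 = 1)
position 9: 001 → 1  (bit 1 = 1)
position 7: 000 → 1  (bit 0 = 1)
bits b7..b0 = 10101111 = 175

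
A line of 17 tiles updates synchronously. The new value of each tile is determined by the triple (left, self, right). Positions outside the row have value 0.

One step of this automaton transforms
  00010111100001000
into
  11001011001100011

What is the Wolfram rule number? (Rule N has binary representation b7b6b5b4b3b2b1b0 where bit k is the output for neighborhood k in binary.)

position 6: 111 → 1  (bit 7 = 1)
position 8: 110 → 0  (bit 6 = 0)
position 4: 101 → 1  (bit 5 = 1)
position 9: 100 → 0  (bit 4 = 0)
position 5: 011 → 0  (bit 3 = 0)
position 3: 010 → 0  (bit 2 = 0)
position 2: 001 → 0  (bit 1 = 0)
position 0: 000 → 1  (bit 0 = 1)
bits b7..b0 = 10100001 = 161

161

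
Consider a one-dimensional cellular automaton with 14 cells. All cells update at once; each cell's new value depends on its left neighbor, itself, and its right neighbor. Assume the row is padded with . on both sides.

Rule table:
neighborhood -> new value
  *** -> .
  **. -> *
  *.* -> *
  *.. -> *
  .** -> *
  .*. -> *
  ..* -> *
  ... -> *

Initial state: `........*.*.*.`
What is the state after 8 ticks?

tick 1: **************
tick 2: *............*
tick 3: **************  (repeats tick 1; period 2)
tick 8: *............*

*............*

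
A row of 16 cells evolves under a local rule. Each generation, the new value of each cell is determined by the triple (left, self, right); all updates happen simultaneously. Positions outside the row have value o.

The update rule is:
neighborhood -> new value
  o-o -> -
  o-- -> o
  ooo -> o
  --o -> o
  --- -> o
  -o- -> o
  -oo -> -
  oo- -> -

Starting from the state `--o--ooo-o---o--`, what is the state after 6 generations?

ooooo-o--ooooooo
oooo--ooo-oooooo
ooo-oo-o---ooooo
oo-----oooo-oooo
o-ooooo-oo---ooo
---ooo----ooo-oo

---ooo----ooo-oo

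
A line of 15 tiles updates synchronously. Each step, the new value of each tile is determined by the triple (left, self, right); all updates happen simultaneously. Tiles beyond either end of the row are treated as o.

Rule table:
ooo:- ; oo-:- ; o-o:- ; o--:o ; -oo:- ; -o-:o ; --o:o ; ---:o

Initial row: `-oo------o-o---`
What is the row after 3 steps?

---oooooooooooo

---ooooooo-oooo
ooo------------
---oooooooooooo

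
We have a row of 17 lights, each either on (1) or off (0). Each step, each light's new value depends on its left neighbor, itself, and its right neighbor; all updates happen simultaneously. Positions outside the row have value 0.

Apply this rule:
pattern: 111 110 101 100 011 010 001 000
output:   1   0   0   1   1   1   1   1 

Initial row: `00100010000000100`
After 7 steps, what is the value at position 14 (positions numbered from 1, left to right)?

1

11111111111111111
11111111111111110
11111111111111101
11111111111111001
11111111111110111
11111111111100110
11111111111011101
position 14 holds 1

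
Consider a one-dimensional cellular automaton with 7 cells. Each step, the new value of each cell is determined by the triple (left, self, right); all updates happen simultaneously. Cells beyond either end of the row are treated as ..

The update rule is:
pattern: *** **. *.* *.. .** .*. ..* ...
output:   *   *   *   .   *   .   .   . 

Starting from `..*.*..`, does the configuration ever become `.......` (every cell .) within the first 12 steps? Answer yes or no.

yes

step 1: ...*...
step 2: .......
all cells are . at step 2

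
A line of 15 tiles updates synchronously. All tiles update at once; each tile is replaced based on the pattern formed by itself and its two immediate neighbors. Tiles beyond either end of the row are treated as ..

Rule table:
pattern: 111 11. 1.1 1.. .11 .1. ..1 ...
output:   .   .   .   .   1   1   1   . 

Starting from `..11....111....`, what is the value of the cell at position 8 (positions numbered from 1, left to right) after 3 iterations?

.

iteration 1: .11....11......
iteration 2: 11....11.......
iteration 3: 1....11........
position 8 holds .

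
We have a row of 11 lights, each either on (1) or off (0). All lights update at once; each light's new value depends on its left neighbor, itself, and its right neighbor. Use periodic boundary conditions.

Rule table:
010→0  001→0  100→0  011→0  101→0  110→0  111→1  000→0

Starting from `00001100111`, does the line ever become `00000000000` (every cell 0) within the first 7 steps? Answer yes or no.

00000000010
00000000000
all cells are 0 at step 2

yes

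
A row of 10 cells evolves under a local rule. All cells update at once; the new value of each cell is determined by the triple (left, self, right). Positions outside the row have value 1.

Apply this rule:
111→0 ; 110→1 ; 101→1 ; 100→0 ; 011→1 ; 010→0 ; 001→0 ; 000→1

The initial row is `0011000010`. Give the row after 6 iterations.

1110101111

0011011001
0011111001
0010001001
0000100001
0110001101
1110101111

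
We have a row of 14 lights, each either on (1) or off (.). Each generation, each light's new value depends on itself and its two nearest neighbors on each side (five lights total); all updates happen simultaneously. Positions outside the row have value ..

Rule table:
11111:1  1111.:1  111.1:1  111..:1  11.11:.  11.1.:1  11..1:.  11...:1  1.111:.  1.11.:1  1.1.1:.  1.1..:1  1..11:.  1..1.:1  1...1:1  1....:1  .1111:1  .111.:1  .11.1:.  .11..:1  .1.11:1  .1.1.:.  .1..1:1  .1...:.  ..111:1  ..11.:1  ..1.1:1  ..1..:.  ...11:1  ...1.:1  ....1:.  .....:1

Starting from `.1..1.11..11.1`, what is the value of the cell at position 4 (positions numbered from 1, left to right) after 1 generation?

1

generation 1: 1.111111..1.11
position 4 holds 1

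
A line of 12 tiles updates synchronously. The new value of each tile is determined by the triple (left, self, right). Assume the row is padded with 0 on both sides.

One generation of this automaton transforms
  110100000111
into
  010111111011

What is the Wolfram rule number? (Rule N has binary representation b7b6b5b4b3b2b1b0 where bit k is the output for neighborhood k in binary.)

215

position 10: 111 → 1  (bit 7 = 1)
position 1: 110 → 1  (bit 6 = 1)
position 2: 101 → 0  (bit 5 = 0)
position 4: 100 → 1  (bit 4 = 1)
position 0: 011 → 0  (bit 3 = 0)
position 3: 010 → 1  (bit 2 = 1)
position 8: 001 → 1  (bit 1 = 1)
position 5: 000 → 1  (bit 0 = 1)
bits b7..b0 = 11010111 = 215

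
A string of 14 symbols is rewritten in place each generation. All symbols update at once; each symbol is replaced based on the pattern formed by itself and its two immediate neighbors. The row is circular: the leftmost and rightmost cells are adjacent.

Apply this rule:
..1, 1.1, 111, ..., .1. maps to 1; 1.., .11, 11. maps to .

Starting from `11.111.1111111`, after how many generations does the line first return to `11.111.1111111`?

14

1.1.1.1.111111
.1111111.11111
1.11111.1.111.
11.111.111.1.1
1.1.1.1.1.111.
1111111111.1.1
111111111.111.
.1111111.1.1.1
1.11111.111111
.1.111.1.11111
111.1.111.111.
.1.111.1.1.1.1
111.1.11111111
11.111.1111111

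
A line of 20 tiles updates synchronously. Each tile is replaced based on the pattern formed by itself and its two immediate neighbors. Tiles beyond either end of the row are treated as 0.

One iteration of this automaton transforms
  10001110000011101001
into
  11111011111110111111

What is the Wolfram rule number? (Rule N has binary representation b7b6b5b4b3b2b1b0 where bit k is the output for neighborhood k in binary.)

127

position 5: 111 → 0  (bit 7 = 0)
position 6: 110 → 1  (bit 6 = 1)
position 15: 101 → 1  (bit 5 = 1)
position 1: 100 → 1  (bit 4 = 1)
position 4: 011 → 1  (bit 3 = 1)
position 0: 010 → 1  (bit 2 = 1)
position 3: 001 → 1  (bit 1 = 1)
position 2: 000 → 1  (bit 0 = 1)
bits b7..b0 = 01111111 = 127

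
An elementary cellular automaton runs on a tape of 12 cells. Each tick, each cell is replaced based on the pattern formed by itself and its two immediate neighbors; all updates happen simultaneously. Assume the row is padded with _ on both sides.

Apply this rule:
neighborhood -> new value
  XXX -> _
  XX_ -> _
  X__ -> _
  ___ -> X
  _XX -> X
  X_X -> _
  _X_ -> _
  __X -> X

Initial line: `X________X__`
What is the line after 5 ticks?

XXX___XXXXX_

__XXXXXXX__X
XXX_______X_
X___XXXXXX__
__XXX______X
XXX___XXXXX_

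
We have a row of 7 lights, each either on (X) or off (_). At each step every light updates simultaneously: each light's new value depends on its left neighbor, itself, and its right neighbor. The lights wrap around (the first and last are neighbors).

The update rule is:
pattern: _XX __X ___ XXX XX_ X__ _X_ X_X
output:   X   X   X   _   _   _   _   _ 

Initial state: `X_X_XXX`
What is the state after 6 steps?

X__XXXX

step 1: ____X__
step 2: XXXX__X
step 3: _____XX
step 4: _XXXXX_
step 5: XX_____
step 6: X__XXXX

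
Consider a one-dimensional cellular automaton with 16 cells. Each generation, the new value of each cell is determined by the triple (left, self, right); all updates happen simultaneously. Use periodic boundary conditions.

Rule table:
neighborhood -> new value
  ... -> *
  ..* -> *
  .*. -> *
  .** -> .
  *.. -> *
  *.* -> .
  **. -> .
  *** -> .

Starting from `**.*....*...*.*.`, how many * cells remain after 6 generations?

...**********.*.
***...........**
...***********..
***...........**  (repeats generation 2; period 2)
generation 6: ***...........**
count of *: 5

5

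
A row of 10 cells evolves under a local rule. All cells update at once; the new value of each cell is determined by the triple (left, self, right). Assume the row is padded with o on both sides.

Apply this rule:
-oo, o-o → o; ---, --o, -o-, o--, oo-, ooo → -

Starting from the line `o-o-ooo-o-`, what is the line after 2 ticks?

-o-oo--o-o
o-oo----oo

o-oo----oo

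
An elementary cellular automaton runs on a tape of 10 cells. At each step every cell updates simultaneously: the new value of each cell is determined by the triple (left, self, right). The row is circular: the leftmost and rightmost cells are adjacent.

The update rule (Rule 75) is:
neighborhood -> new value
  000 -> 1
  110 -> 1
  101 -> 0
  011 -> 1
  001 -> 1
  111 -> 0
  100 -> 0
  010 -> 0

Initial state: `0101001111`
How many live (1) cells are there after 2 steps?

7

step 1: 0000011001
step 2: 0111111010
count of 1: 7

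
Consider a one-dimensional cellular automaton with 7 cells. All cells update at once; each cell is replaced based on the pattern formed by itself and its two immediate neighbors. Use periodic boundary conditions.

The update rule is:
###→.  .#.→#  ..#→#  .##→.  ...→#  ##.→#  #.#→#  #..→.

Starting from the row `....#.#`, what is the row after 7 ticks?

tick 1: .######
tick 2: #.....#
tick 3: #.####.
tick 4: ##...##
tick 5: .#.##..
tick 6: ###.#.#
tick 7: ..####.

..####.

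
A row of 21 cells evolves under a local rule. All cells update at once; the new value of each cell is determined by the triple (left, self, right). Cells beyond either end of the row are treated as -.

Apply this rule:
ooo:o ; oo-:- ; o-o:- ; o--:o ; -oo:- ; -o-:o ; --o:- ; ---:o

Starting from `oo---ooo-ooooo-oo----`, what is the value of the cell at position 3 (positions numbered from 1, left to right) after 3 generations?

--oo--o---ooo----oooo
o---o-ooo--o-ooo--oo-
ooo-o--o-o-o--o-o---o
position 3 holds o

o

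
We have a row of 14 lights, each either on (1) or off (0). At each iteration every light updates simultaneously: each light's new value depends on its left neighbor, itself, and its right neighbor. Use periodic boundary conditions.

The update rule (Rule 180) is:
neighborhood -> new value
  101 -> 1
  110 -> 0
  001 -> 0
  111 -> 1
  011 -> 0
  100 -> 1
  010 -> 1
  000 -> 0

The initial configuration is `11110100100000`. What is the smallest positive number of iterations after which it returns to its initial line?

28

01101110110000
00010101001000
00011111101100
00001111010010
00000110111011
10000001010100
11000001111110
00100000111101
10110000011011
01001000000101
11101100000111
11010010000011
10111011000001
01010100100000
01111110110000
00111101001000
00011011101100
00000101010010
00000111111011
10000011110100
11000001101110
00100000010101
10110000011111
01001000001111
11101100000110
01010010000001
11111011000001
11110100100000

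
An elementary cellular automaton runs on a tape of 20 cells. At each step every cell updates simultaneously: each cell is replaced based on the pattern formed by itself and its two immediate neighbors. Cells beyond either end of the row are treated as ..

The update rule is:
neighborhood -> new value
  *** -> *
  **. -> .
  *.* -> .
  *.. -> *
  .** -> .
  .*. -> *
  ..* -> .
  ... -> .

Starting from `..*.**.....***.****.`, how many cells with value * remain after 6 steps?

..*...*.....*...**.*
..**..**....**.....*
....*...*.....*....*
....**..**....**...*
......*...*.....*..*
......**..**....**.*
count of *: 7

7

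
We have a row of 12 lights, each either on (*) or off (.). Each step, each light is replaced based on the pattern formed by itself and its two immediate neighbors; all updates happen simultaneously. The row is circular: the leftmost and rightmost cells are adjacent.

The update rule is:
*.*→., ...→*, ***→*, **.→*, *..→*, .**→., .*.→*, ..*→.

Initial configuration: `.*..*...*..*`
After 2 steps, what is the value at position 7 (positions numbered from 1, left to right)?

.**.***.**.*
..*..**..*.*
position 7 holds *

*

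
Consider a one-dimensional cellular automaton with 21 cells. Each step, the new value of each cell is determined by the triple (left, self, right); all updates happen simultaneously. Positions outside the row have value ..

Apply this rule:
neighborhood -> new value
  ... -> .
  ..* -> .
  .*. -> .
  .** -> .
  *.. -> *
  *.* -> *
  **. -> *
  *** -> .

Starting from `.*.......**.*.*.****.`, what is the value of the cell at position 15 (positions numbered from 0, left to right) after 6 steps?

*

..*.......**.*.*...**
...*.......**.*.*...*
....*.......**.*.*...
.....*.......**.*.*..
......*.......**.*.*.
.......*.......**.*.*
position 15 holds *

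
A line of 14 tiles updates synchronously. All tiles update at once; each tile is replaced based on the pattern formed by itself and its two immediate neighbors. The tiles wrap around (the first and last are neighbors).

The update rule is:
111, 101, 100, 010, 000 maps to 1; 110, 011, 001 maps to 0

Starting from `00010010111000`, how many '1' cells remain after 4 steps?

9

11011011010111
10100100111011
01110110010101
10101001011111
count of 1: 9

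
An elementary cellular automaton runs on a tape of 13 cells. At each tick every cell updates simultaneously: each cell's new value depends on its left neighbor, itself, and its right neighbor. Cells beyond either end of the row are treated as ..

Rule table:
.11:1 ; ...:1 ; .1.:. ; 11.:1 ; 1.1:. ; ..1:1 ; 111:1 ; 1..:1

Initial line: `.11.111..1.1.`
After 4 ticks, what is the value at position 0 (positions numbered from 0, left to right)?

1

111.11111...1
111.11111111.
111.111111111
111.111111111
position 0 holds 1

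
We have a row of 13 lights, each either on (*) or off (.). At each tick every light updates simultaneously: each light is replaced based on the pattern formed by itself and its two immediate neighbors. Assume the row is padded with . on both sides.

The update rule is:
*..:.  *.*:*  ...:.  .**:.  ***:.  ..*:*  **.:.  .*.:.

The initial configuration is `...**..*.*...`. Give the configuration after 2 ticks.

.*...*.*.....

tick 1: ..*...*.*....
tick 2: .*...*.*.....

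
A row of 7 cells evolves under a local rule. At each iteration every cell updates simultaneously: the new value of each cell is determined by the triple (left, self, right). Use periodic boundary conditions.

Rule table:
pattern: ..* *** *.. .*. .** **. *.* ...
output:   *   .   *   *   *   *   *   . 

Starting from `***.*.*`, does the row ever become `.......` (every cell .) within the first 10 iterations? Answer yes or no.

iteration 1: ..*****
iteration 2: ***...*
iteration 3: ..**.**
iteration 4: *******
iteration 5: .......
all cells are . at iteration 5

yes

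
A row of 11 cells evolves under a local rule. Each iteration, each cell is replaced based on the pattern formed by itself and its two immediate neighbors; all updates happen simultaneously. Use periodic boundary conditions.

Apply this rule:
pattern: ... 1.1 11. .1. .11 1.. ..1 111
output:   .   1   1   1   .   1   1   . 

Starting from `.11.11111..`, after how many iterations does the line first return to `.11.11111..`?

iteration 1: 1.11....11.
iteration 2: 11.11..1.11
iteration 3: .11.11111..

3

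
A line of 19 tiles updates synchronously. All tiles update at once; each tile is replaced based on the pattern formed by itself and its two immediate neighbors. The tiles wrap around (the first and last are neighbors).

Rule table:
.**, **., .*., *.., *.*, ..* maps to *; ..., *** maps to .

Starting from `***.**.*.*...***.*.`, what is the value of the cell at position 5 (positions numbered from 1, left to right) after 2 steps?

*.*********.**.****
***.......******...
position 5 holds .

.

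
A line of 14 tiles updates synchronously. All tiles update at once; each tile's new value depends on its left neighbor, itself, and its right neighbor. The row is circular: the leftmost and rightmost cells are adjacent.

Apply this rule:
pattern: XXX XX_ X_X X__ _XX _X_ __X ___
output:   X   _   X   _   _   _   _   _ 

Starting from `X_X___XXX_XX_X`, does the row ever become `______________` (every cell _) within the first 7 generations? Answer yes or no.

_X_____X_X__X_
________X_____
______________
all cells are _ at generation 3

yes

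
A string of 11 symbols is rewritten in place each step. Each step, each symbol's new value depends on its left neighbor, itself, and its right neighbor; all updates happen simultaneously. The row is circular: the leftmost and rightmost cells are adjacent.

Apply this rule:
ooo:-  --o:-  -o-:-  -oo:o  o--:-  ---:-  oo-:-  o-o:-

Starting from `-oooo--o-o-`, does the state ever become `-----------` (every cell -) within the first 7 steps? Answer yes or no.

yes

-o---------
-----------
all cells are - at step 2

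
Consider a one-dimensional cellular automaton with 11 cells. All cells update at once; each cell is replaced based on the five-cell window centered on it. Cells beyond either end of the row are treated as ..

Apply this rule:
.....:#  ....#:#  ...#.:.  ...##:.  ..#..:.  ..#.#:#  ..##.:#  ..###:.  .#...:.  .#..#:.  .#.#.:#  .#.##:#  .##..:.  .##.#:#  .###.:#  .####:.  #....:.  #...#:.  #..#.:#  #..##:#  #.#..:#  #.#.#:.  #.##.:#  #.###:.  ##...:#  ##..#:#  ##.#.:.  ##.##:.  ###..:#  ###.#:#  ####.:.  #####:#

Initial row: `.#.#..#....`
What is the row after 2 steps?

step 1: .###.#...##
step 2: ..##.#...#.

..##.#...#.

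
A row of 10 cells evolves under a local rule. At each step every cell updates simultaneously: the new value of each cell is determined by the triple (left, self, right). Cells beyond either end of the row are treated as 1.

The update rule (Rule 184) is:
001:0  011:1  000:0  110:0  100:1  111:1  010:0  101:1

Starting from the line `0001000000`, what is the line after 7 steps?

step 1: 1000100000
step 2: 0100010000
step 3: 1010001000
step 4: 0101000100
step 5: 1010100010
step 6: 0101010001
step 7: 1010101001

1010101001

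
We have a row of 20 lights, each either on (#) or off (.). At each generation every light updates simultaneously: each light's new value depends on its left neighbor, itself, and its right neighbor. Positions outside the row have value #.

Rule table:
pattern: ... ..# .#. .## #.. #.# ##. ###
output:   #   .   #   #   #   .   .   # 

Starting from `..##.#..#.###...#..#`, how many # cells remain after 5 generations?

#.#..##.#.##.##.##.#
..##.#..#.#..#..#..#
#.#..##.#.##.##.##.#  (repeats generation 1; period 2)
generation 5: #.#..##.#.##.##.##.#
count of #: 12

12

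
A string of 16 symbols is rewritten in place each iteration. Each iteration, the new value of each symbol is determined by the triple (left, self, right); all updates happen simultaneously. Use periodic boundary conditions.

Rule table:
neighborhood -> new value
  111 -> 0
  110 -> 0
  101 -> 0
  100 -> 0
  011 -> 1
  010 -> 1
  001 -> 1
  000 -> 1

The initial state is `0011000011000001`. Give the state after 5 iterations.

0110011110011111
0100110000110000
1101100111100111
0001001100001100
1111011001111001

1111011001111001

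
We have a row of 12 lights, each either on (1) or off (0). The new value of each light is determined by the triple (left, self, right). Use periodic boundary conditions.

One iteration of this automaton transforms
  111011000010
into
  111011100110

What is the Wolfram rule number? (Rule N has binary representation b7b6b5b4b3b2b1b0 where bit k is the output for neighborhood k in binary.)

222

position 1: 111 → 1  (bit 7 = 1)
position 2: 110 → 1  (bit 6 = 1)
position 3: 101 → 0  (bit 5 = 0)
position 6: 100 → 1  (bit 4 = 1)
position 0: 011 → 1  (bit 3 = 1)
position 10: 010 → 1  (bit 2 = 1)
position 9: 001 → 1  (bit 1 = 1)
position 7: 000 → 0  (bit 0 = 0)
bits b7..b0 = 11011110 = 222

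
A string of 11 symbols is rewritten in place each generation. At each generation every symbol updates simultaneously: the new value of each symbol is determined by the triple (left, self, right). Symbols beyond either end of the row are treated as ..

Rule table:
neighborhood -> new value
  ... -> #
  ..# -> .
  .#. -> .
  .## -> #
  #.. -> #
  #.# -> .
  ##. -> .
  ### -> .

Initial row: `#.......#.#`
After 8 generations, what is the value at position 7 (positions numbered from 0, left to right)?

.######....
.#.....####
..####.#...
#.#.....###
...####.#..
##.#.....##
#...####.#.
.##.#.....#
position 7 holds .

.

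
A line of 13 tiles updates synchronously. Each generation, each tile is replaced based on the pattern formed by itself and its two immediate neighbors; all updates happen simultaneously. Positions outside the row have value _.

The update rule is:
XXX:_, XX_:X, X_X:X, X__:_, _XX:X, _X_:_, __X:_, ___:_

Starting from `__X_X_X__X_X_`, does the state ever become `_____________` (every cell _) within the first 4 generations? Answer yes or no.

yes

___X_X____X__
____X________
_____________
all cells are _ at generation 3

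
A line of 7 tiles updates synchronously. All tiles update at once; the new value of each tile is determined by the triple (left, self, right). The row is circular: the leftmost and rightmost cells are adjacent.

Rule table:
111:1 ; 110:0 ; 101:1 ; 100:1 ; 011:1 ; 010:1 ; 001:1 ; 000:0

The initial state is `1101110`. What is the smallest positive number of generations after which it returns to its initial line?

7

1011101
0111011
1110110
1101101
1011011
0110111
1101110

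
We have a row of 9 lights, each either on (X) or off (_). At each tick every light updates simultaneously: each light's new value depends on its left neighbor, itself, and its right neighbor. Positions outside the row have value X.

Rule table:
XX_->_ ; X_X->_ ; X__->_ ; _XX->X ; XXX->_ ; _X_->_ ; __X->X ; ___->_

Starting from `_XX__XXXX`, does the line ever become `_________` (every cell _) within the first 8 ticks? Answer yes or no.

no

tick 1: _X__XX___
tick 2: ___XX___X
tick 3: __XX___XX
tick 4: _XX___XX_
tick 5: _X___XX__
tick 6: ____XX__X
tick 7: ___XX__XX
tick 8: __XX__XX_
tick 8 is __XX__XX_, still not uniform _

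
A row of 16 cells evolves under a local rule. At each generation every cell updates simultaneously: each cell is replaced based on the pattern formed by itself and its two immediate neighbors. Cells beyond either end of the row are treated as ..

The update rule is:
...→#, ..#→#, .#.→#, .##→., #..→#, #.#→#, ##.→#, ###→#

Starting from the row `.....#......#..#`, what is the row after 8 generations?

################
.###############
#.##############
##.#############
.##.############
#.##.###########
##.##.##########
.##.##.#########

.##.##.#########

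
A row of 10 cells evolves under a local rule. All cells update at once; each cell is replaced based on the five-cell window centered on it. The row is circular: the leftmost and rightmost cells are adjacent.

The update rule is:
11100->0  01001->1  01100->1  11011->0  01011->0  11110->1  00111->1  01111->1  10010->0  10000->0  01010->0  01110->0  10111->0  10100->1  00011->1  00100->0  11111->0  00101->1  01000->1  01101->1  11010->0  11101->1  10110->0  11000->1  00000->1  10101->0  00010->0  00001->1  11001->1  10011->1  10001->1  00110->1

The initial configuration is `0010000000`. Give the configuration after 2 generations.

generation 1: 1001011111
generation 2: 0101001001

0101001001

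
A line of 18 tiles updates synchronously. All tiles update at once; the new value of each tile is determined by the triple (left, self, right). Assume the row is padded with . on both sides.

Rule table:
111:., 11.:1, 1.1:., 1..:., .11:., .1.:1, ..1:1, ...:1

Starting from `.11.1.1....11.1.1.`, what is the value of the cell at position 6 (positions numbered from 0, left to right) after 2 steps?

1

1.1.1.1.111.1.1.1.
1.1.1.1...1.1.1.1.
position 6 holds 1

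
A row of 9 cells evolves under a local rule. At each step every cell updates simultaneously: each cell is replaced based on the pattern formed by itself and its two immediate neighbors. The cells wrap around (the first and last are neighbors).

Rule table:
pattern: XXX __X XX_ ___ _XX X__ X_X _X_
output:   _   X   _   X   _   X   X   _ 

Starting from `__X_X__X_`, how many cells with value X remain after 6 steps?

XX_X_XX_X
__X_X__X_  (repeats step 0; period 2)
step 6: __X_X__X_
count of X: 3

3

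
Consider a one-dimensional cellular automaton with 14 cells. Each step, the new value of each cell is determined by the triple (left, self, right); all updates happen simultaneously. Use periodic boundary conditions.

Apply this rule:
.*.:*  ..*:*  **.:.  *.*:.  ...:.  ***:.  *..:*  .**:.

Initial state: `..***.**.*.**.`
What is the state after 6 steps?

.*.......*...*
.**.....***.**
...*...*......
..***.***.....
.*.......*....
***.....***...

***.....***...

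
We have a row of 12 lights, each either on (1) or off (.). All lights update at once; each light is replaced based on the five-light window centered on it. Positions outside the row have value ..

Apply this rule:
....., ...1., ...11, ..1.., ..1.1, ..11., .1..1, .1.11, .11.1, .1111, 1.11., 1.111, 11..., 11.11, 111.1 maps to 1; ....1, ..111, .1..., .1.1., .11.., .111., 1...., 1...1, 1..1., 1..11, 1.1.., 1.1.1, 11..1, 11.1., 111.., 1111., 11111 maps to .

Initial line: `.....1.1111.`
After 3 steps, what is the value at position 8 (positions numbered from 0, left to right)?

1

111.11111..1
..1111.....1
.1.1..1.1.11
position 8 holds 1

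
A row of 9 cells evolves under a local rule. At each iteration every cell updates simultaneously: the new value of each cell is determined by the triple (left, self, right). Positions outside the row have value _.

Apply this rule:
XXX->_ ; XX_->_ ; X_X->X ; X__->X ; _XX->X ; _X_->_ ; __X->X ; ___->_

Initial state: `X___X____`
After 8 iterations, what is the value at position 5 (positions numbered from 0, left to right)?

_X_X_X___
X_X_X_X__
_X_X_X_X_
X_X_X_X_X
_X_X_X_X_  (repeats iteration 3; period 2)
iteration 8: X_X_X_X_X
position 5 holds _

_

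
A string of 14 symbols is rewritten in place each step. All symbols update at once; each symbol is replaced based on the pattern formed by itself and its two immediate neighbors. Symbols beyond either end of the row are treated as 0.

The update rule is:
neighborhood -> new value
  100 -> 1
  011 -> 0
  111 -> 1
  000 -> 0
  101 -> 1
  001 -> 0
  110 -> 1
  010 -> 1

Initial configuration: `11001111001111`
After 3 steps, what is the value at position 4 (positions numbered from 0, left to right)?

1

step 1: 01100111100111
step 2: 00110011110011
step 3: 00011001111001
position 4 holds 1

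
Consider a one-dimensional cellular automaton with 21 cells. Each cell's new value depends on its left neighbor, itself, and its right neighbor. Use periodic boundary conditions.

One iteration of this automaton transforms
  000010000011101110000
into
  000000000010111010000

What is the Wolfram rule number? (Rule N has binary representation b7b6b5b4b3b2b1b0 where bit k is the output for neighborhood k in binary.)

104

position 11: 111 → 0  (bit 7 = 0)
position 12: 110 → 1  (bit 6 = 1)
position 13: 101 → 1  (bit 5 = 1)
position 5: 100 → 0  (bit 4 = 0)
position 10: 011 → 1  (bit 3 = 1)
position 4: 010 → 0  (bit 2 = 0)
position 3: 001 → 0  (bit 1 = 0)
position 0: 000 → 0  (bit 0 = 0)
bits b7..b0 = 01101000 = 104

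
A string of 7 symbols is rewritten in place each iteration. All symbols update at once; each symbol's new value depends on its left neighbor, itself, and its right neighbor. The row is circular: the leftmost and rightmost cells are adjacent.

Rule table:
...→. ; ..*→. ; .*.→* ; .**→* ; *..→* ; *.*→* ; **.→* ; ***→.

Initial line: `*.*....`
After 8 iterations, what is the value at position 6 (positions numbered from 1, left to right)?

****...
*..**..
**.***.
****.**
...***.
...*.**
*..****
**.*...
position 6 holds .

.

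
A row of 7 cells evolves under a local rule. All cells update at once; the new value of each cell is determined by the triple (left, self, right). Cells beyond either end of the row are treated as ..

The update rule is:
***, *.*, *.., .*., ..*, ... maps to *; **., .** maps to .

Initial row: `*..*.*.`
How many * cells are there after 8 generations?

5

*******
.*****.
*.***.*
**.*.**
..***..
**.*.**  (repeats generation 4; period 2)
generation 8: **.*.**
count of *: 5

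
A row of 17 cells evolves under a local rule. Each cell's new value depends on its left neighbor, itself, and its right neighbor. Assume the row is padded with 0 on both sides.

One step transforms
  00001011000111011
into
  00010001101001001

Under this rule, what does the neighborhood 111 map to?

At position 12 the neighborhood is 111; the next row has 0 there.

0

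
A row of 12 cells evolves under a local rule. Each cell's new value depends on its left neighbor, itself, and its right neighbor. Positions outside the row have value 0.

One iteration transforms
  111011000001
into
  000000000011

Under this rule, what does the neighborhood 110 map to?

0

At position 2 the neighborhood is 110; the next row has 0 there.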